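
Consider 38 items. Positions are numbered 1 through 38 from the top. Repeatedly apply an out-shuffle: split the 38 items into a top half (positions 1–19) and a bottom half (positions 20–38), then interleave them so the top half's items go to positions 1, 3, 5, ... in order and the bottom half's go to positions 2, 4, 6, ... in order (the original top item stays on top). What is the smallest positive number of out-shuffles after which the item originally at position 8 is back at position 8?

36

Follow position 8 under repeated out-shuffles:
8 → 15 → 29 → 20 → 2 → 3 → 5 → 9 → ... → 8 (length 36)
It first returns after 36 out-shuffles.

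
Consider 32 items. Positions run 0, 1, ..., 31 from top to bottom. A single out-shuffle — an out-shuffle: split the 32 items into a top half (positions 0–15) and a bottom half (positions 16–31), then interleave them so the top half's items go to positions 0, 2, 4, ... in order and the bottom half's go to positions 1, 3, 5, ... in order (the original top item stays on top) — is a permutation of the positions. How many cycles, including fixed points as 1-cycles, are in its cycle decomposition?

8

Trace each unvisited position around until it returns:
(0) (1 2 4 8 16) (3 6 12 24 17) (5 10 20 9 18) (7 14 28 25 19) (11 22 13 26 21) (15 30 29 27 23) (31)
8 cycles in total.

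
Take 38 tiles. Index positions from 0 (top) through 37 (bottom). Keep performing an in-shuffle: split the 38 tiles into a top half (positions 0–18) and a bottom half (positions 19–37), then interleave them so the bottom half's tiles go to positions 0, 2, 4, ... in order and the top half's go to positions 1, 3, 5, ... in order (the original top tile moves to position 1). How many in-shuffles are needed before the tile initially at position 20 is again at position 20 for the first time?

Follow position 20 under repeated in-shuffles:
20 → 2 → 5 → 11 → 23 → 8 → 17 → 35 → 32 → 26 → 14 → 29 → 20
It first returns after 12 in-shuffles.

12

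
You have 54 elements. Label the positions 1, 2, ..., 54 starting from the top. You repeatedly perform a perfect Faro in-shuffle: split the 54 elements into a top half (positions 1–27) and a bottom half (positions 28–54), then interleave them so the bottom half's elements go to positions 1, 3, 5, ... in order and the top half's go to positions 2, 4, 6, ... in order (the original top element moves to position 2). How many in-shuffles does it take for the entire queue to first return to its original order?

20

The in-shuffle permutes the 54 positions with cycle lengths [4, 10, 20, 20].
Every element is home exactly when every cycle has completed a whole number of laps, i.e. after lcm(4, 10, 20) = 20 in-shuffles.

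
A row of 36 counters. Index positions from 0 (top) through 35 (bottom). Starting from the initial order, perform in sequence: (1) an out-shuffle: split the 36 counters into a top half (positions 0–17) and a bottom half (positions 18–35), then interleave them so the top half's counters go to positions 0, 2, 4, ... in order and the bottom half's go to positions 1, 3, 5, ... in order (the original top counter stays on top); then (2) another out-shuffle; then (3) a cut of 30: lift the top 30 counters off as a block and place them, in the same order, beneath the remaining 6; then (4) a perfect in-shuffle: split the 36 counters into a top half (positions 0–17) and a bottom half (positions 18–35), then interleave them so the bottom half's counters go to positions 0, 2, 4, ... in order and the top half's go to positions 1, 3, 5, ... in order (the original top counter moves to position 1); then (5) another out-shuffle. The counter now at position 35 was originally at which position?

Undo the operations in reverse order, starting from position 35:
  undo op 5 (out-shuffle, from bottom half): 35 ← 35
  undo op 4 (in-shuffle, from top half): 35 ← 17
  undo op 3 (cut 30): 17 ← 11
  undo op 2 (out-shuffle, from bottom half): 11 ← 23
  undo op 1 (out-shuffle, from bottom half): 23 ← 29
So the counter at position 35 came from original position 29.

29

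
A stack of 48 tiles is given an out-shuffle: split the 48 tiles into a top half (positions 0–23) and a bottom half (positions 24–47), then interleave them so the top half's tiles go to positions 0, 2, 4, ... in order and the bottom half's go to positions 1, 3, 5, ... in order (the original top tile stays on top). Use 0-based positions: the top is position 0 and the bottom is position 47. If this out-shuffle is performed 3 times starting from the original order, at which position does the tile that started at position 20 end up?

Track the tile's position through each out-shuffle:
20 → 40 → 33 → 19

19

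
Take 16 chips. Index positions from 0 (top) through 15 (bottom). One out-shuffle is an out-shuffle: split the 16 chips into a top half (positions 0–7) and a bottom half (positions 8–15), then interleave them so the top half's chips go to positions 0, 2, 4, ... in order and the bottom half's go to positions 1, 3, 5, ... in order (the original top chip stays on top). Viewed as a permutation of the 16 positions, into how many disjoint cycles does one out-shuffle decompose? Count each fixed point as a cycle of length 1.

Trace each unvisited position around until it returns:
(0) (1 2 4 8) (3 6 12 9) (5 10) (7 14 13 11) (15)
6 cycles in total.

6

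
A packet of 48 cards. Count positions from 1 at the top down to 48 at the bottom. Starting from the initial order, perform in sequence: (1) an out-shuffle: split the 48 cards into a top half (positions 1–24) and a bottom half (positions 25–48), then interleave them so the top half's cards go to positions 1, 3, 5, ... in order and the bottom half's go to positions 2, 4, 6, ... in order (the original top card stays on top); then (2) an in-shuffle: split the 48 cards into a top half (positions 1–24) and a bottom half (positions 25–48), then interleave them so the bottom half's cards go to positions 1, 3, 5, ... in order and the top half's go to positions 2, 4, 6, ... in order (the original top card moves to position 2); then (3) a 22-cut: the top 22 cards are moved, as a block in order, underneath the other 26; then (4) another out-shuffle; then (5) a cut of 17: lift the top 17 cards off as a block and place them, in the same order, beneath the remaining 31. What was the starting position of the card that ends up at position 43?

25

Undo the operations in reverse order, starting from position 43:
  undo op 5 (cut 17): 43 ← 12
  undo op 4 (out-shuffle, from bottom half): 12 ← 30
  undo op 3 (cut 22): 30 ← 4
  undo op 2 (in-shuffle, from top half): 4 ← 2
  undo op 1 (out-shuffle, from bottom half): 2 ← 25
So the card at position 43 came from original position 25.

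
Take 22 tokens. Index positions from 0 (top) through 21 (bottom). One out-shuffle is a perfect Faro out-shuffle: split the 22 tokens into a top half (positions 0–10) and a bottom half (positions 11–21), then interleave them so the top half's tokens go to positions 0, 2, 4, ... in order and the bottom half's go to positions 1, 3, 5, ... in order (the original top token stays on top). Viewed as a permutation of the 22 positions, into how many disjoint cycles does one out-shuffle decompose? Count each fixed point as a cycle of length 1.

7

Trace each unvisited position around until it returns:
(0) (1 2 4 8 16 11) (3 6 12) (5 10 20 19 17 13) (7 14) (9 18 15) (21)
7 cycles in total.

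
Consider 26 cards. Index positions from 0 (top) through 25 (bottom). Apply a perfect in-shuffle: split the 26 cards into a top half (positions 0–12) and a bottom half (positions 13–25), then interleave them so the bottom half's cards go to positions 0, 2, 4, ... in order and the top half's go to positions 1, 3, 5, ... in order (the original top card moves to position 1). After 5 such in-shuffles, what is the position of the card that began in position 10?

0

Track the card's position through each in-shuffle:
10 → 21 → 16 → 6 → 13 → 0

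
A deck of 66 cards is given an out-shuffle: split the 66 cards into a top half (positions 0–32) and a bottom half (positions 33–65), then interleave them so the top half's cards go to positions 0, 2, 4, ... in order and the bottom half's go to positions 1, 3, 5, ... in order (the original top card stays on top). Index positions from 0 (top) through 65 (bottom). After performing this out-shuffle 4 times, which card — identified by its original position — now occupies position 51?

Work backwards from position 51, undoing one out-shuffle at a time:
51 ← 58 ← 29 ← 47 ← 56
So the card now at position 51 started at position 56.

56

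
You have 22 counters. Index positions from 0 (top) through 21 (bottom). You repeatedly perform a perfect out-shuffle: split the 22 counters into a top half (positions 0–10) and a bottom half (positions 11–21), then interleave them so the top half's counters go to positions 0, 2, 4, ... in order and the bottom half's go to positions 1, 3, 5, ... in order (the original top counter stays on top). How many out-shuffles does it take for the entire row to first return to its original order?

The out-shuffle permutes the 22 positions with cycle lengths [1, 1, 2, 3, 3, 6, 6].
Every counter is home exactly when every cycle has completed a whole number of laps, i.e. after lcm(1, 2, 3, 6) = 6 out-shuffles.

6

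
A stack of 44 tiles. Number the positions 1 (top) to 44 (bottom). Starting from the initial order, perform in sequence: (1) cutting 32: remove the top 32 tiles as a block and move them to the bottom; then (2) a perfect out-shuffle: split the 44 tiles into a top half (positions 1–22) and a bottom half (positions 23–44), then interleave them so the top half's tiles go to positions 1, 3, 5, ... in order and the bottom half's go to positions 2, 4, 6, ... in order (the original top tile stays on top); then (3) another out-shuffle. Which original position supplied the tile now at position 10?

2

Undo the operations in reverse order, starting from position 10:
  undo op 3 (out-shuffle, from bottom half): 10 ← 27
  undo op 2 (out-shuffle, from top half): 27 ← 14
  undo op 1 (cut 32): 14 ← 2
So the tile at position 10 came from original position 2.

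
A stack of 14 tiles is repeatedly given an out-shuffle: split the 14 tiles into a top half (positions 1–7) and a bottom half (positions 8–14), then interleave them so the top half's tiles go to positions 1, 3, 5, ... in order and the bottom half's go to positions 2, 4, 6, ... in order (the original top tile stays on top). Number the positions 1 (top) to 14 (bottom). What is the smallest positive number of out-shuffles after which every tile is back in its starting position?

12

The out-shuffle permutes the 14 positions with cycle lengths [1, 1, 12].
Every tile is home exactly when every cycle has completed a whole number of laps, i.e. after lcm(1, 12) = 12 out-shuffles.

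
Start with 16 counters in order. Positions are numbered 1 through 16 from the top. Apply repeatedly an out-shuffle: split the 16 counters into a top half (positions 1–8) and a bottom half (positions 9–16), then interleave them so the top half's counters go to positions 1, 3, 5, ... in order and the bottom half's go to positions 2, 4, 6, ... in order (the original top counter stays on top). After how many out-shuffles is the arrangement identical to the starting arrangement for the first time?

4

The out-shuffle permutes the 16 positions with cycle lengths [1, 1, 2, 4, 4, 4].
Every counter is home exactly when every cycle has completed a whole number of laps, i.e. after lcm(1, 2, 4) = 4 out-shuffles.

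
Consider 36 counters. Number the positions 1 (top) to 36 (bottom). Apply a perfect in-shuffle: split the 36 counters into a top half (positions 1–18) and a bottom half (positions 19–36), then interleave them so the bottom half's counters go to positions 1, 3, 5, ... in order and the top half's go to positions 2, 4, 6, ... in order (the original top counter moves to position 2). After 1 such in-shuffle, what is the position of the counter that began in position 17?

Track the counter's position through each in-shuffle:
17 → 34

34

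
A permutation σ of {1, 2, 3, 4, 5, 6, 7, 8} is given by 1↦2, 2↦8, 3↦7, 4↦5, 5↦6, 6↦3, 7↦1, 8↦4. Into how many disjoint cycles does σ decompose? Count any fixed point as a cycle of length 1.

1

Cycle decomposition: (1 2 8 4 5 6 3 7).
1 cycle.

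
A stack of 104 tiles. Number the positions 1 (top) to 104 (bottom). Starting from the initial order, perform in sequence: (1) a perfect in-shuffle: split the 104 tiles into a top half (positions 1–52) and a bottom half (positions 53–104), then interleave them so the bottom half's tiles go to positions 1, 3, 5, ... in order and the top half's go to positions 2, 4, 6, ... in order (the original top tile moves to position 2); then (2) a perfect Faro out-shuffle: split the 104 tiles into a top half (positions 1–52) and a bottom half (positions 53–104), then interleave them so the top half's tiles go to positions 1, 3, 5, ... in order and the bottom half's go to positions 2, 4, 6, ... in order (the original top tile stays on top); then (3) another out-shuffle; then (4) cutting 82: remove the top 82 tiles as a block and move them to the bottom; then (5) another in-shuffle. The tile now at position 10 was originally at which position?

Undo the operations in reverse order, starting from position 10:
  undo op 5 (in-shuffle, from top half): 10 ← 5
  undo op 4 (cut 82): 5 ← 87
  undo op 3 (out-shuffle, from top half): 87 ← 44
  undo op 2 (out-shuffle, from bottom half): 44 ← 74
  undo op 1 (in-shuffle, from top half): 74 ← 37
So the tile at position 10 came from original position 37.

37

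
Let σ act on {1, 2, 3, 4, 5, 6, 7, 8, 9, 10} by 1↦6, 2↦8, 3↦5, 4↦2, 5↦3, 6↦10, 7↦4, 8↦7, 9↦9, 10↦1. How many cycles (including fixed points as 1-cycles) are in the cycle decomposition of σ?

Cycle decomposition: (1 6 10) (2 8 7 4) (3 5) (9).
4 cycles.

4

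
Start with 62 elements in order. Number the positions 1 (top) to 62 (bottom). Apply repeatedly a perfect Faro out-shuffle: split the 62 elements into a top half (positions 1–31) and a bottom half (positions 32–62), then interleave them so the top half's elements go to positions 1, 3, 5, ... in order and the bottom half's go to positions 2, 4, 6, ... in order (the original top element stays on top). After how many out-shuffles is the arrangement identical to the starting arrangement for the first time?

The out-shuffle permutes the 62 positions with cycle lengths [1, 1, 60].
Every element is home exactly when every cycle has completed a whole number of laps, i.e. after lcm(1, 60) = 60 out-shuffles.

60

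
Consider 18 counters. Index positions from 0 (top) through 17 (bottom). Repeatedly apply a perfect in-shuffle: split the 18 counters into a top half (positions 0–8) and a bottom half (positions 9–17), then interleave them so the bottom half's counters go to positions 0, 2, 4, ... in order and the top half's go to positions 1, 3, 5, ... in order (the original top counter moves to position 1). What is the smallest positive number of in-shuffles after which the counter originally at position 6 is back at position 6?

Follow position 6 under repeated in-shuffles:
6 → 13 → 8 → 17 → 16 → 14 → 10 → 2 → 5 → 11 → 4 → 9 → 0 → 1 → 3 → 7 → 15 → 12 → 6
It first returns after 18 in-shuffles.

18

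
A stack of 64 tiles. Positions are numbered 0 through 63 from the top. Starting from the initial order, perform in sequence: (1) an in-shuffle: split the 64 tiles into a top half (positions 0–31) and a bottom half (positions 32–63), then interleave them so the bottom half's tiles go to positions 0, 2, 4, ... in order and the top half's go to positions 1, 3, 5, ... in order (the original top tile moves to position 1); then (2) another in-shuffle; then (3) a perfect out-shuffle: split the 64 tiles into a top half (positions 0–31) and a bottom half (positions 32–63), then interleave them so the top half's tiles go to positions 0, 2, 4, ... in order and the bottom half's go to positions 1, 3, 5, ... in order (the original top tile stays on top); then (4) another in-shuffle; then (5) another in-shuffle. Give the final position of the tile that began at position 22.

16

Track the tile from position 22 forward through each operation:
  after op 1 (in-shuffle): 22 → 45
  after op 2 (in-shuffle): 45 → 26
  after op 3 (out-shuffle): 26 → 52
  after op 4 (in-shuffle): 52 → 40
  after op 5 (in-shuffle): 40 → 16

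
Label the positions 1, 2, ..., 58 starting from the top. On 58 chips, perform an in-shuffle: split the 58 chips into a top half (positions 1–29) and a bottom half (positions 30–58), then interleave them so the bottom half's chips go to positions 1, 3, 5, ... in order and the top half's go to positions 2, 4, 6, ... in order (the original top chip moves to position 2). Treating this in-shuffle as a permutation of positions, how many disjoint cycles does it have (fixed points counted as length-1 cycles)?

Trace each unvisited position around until it returns:
(1 2 4 8 16 32 ... len 58)
1 cycle in total.

1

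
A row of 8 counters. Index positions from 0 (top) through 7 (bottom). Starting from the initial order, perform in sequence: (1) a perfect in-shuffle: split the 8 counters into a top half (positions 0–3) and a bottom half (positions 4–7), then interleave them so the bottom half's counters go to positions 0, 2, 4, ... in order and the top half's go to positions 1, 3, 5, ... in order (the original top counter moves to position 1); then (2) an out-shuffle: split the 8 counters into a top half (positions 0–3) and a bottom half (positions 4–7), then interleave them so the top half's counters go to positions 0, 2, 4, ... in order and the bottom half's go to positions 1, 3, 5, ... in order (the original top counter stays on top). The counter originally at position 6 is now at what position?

Track the counter from position 6 forward through each operation:
  after op 1 (in-shuffle): 6 → 4
  after op 2 (out-shuffle): 4 → 1

1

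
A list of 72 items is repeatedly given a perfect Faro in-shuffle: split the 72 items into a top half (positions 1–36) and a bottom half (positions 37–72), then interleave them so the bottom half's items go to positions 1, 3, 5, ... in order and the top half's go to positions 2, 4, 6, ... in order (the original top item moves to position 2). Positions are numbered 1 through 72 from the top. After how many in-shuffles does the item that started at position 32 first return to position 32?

9

Follow position 32 under repeated in-shuffles:
32 → 64 → 55 → 37 → 1 → 2 → 4 → 8 → 16 → 32
It first returns after 9 in-shuffles.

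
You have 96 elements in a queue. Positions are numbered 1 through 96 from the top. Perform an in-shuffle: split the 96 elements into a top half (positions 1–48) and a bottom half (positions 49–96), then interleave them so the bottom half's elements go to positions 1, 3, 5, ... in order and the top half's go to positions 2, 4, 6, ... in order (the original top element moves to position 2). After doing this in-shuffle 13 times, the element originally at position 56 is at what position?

Track position through each in-shuffle: 56 → 15 → 30 → 60 → 23 → ... (continuing for 13 shuffles total) → 39.

39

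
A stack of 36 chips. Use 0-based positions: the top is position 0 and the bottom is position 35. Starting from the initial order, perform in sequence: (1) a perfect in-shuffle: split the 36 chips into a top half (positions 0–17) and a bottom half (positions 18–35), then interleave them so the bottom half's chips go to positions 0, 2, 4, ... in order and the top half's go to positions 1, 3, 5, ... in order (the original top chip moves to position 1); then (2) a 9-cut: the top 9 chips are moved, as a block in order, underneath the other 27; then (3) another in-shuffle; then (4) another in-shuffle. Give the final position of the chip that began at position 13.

Track the chip from position 13 forward through each operation:
  after op 1 (in-shuffle): 13 → 27
  after op 2 (cut 9): 27 → 18
  after op 3 (in-shuffle): 18 → 0
  after op 4 (in-shuffle): 0 → 1

1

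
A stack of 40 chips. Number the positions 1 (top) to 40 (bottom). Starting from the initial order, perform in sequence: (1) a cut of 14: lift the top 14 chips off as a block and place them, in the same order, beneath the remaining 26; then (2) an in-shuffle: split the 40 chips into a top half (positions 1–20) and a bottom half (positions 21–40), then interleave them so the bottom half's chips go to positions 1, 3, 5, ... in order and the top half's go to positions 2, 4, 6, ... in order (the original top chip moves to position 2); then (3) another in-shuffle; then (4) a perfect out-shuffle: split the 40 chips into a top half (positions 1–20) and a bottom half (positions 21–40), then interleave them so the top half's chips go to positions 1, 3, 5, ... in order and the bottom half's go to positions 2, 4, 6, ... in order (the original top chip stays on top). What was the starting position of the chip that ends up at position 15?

16

Undo the operations in reverse order, starting from position 15:
  undo op 4 (out-shuffle, from top half): 15 ← 8
  undo op 3 (in-shuffle, from top half): 8 ← 4
  undo op 2 (in-shuffle, from top half): 4 ← 2
  undo op 1 (cut 14): 2 ← 16
So the chip at position 15 came from original position 16.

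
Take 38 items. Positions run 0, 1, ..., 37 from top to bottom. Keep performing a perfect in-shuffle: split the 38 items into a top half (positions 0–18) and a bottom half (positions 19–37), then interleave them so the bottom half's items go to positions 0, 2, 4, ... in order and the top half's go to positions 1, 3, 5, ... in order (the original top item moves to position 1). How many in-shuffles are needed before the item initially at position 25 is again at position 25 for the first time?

Follow position 25 under repeated in-shuffles:
25 → 12 → 25
It first returns after 2 in-shuffles.

2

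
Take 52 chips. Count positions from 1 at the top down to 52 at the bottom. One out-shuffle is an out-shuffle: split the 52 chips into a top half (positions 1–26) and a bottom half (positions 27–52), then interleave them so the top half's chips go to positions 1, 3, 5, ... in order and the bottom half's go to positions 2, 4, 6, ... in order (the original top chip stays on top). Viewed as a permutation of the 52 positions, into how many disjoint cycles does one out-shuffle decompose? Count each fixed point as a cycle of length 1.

Trace each unvisited position around until it returns:
(1) (2 3 5 9 17 33 14 27) (4 7 13 25 49 46 40 28) (6 11 21 41 30 8 15 29) (10 19 37 22 43 34 16 31) (12 23 45 38 24 47 42 32) (18 35) (20 39 26 51 50 48 44 36) ... plus 1 more
9 cycles in total.

9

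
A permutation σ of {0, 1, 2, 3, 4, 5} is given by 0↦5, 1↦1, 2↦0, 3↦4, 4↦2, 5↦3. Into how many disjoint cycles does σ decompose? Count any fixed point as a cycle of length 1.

Cycle decomposition: (0 5 3 4 2) (1).
2 cycles.

2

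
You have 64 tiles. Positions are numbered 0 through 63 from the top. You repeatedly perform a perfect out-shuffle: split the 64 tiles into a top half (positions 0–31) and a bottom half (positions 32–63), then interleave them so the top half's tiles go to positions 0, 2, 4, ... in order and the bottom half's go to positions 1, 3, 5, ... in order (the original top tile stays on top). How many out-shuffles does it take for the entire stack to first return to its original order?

6

The out-shuffle permutes the 64 positions with cycle lengths [1, 1, 2, 3, 3, 6, 6, 6, 6, 6, 6, 6, 6, 6].
Every tile is home exactly when every cycle has completed a whole number of laps, i.e. after lcm(1, 2, 3, 6) = 6 out-shuffles.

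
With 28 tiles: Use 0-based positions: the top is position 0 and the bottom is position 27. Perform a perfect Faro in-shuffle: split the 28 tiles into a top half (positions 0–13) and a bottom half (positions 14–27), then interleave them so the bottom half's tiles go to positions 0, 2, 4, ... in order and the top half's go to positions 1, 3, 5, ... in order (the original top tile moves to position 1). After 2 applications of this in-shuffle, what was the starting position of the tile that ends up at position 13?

Work backwards from position 13, undoing one in-shuffle at a time:
13 ← 6 ← 17
So the tile now at position 13 started at position 17.

17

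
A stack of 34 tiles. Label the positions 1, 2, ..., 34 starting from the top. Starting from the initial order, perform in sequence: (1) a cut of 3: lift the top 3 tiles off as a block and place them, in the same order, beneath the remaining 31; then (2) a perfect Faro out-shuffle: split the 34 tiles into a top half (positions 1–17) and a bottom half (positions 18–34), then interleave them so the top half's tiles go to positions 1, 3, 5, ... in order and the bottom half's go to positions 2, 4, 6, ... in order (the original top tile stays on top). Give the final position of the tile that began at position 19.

Track the tile from position 19 forward through each operation:
  after op 1 (cut 3): 19 → 16
  after op 2 (out-shuffle): 16 → 31

31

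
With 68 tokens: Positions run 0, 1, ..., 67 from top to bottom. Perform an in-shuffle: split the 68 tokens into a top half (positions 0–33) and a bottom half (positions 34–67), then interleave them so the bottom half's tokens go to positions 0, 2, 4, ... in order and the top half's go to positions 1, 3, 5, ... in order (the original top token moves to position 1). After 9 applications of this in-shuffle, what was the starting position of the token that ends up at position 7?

54

Work backwards from position 7, undoing one in-shuffle at a time:
7 ← 3 ← 1 ← 0 ← 34 ← 51 ← 25 ← 12 ← 40 ← 54
So the token now at position 7 started at position 54.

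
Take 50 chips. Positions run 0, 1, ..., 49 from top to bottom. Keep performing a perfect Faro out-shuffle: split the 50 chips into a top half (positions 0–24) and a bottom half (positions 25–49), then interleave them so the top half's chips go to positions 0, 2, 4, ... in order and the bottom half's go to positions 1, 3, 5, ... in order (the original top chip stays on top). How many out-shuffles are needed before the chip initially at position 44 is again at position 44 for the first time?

Follow position 44 under repeated out-shuffles:
44 → 39 → 29 → 9 → 18 → 36 → 23 → 46 → ... → 44 (length 21)
It first returns after 21 out-shuffles.

21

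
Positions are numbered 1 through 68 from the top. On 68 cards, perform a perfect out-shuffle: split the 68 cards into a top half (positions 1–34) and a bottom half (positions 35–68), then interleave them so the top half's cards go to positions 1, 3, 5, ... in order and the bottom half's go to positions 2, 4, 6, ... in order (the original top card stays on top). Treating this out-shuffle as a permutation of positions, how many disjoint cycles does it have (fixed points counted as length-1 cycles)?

Trace each unvisited position around until it returns:
(1) (2 3 5 9 17 33 ... len 66) (68)
3 cycles in total.

3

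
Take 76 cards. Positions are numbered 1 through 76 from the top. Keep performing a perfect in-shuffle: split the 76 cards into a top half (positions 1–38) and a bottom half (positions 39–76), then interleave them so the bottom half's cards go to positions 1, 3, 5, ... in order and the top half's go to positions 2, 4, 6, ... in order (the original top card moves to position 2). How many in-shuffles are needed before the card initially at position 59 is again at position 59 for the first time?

Follow position 59 under repeated in-shuffles:
59 → 41 → 5 → 10 → 20 → 40 → 3 → 6 → ... → 59 (length 30)
It first returns after 30 in-shuffles.

30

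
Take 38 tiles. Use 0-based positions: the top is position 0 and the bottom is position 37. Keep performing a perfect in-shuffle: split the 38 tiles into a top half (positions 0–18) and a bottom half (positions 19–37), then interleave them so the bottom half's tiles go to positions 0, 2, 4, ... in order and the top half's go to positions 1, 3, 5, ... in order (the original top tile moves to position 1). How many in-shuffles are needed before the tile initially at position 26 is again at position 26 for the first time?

Follow position 26 under repeated in-shuffles:
26 → 14 → 29 → 20 → 2 → 5 → 11 → 23 → 8 → 17 → 35 → 32 → 26
It first returns after 12 in-shuffles.

12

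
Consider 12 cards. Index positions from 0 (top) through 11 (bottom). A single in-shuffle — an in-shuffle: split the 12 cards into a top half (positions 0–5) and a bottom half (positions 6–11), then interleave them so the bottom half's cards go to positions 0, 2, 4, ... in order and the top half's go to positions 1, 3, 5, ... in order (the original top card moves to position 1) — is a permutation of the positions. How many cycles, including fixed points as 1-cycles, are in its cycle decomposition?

Trace each unvisited position around until it returns:
(0 1 3 7 2 5 ... len 12)
1 cycle in total.

1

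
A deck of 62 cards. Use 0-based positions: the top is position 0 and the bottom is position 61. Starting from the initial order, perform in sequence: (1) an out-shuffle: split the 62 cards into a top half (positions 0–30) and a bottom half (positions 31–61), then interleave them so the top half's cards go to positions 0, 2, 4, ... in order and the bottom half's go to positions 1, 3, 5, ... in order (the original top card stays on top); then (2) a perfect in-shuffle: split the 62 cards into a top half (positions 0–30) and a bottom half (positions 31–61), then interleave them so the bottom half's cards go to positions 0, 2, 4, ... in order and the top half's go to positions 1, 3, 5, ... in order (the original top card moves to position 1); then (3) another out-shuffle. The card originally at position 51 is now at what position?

40

Track the card from position 51 forward through each operation:
  after op 1 (out-shuffle): 51 → 41
  after op 2 (in-shuffle): 41 → 20
  after op 3 (out-shuffle): 20 → 40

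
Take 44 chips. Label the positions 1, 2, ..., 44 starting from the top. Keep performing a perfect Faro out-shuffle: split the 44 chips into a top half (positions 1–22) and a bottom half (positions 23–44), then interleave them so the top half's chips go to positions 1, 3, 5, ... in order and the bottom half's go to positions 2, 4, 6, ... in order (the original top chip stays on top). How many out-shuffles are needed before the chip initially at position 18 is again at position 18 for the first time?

14

Follow position 18 under repeated out-shuffles:
18 → 35 → 26 → 8 → 15 → 29 → 14 → 27 → 10 → 19 → 37 → 30 → 16 → 31 → 18
It first returns after 14 out-shuffles.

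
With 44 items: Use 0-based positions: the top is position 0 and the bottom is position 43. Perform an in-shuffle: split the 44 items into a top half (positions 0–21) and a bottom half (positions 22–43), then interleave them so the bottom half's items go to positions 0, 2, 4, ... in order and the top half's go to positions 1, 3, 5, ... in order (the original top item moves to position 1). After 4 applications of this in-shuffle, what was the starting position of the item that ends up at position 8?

Work backwards from position 8, undoing one in-shuffle at a time:
8 ← 26 ← 35 ← 17 ← 8
So the item now at position 8 started at position 8.

8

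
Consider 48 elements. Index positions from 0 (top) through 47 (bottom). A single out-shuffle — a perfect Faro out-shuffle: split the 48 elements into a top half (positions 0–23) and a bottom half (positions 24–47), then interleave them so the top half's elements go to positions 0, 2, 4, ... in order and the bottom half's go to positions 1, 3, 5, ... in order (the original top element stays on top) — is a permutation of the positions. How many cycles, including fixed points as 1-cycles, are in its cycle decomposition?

4

Trace each unvisited position around until it returns:
(0) (1 2 4 8 16 32 ... len 23) (5 10 20 40 33 19 ... len 23) (47)
4 cycles in total.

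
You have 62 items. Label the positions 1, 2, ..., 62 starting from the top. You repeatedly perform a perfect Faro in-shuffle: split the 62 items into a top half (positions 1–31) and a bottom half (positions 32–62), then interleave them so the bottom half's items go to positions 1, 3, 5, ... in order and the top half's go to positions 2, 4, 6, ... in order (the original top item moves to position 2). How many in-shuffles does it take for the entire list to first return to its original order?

The in-shuffle permutes the 62 positions with cycle lengths [2, 3, 3, 6, 6, 6, 6, 6, 6, 6, 6, 6].
Every item is home exactly when every cycle has completed a whole number of laps, i.e. after lcm(2, 3, 6) = 6 in-shuffles.

6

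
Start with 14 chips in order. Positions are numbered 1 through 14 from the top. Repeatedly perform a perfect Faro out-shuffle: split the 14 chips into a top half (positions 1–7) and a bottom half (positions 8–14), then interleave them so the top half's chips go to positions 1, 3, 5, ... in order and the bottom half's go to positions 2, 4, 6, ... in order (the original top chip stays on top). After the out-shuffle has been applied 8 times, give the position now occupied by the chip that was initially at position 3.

Track the chip's position through each out-shuffle:
3 → 5 → 9 → 4 → 7 → 13 → 12 → 10 → 6

6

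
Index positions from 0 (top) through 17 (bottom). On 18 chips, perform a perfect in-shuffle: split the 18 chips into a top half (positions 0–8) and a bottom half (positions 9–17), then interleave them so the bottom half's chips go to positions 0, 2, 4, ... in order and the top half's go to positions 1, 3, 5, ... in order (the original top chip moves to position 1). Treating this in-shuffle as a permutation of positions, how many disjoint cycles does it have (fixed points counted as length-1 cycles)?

1

Trace each unvisited position around until it returns:
(0 1 3 7 15 12 ... len 18)
1 cycle in total.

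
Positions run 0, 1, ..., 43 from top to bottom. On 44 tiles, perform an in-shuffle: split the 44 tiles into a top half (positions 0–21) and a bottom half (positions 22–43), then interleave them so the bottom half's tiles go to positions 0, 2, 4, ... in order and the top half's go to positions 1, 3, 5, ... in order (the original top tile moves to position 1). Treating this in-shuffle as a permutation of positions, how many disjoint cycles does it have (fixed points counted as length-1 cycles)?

7

Trace each unvisited position around until it returns:
(0 1 3 7 15 31 ... len 12) (2 5 11 23) (4 9 19 39 34 24) (6 13 27 10 21 43 ... len 12) (8 17 35 26) (14 29) (20 41 38 32)
7 cycles in total.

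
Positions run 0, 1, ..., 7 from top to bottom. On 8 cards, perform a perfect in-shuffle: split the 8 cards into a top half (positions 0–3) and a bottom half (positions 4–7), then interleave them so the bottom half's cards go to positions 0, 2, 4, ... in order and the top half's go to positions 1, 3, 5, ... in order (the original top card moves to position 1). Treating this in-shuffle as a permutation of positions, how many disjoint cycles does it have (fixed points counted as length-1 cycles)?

2

Trace each unvisited position around until it returns:
(0 1 3 7 6 4) (2 5)
2 cycles in total.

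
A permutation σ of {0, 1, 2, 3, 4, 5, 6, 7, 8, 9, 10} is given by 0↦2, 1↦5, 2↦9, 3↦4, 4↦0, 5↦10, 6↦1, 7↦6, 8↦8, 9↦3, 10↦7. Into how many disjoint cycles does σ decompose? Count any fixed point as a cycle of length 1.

Cycle decomposition: (0 2 9 3 4) (1 5 10 7 6) (8).
3 cycles.

3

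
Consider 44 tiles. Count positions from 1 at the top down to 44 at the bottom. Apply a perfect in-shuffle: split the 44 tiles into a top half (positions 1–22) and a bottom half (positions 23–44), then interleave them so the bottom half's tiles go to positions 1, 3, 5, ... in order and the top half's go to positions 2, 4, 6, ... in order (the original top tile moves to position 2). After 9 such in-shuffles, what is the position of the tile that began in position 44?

Track the tile's position through each in-shuffle:
44 → 43 → 41 → 37 → 29 → 13 → 26 → 7 → 14 → 28

28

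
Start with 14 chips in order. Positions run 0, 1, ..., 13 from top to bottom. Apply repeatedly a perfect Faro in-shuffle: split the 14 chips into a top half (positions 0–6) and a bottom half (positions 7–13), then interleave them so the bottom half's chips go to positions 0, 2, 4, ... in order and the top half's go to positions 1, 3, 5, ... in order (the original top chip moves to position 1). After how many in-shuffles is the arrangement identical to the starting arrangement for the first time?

4

The in-shuffle permutes the 14 positions with cycle lengths [2, 4, 4, 4].
Every chip is home exactly when every cycle has completed a whole number of laps, i.e. after lcm(2, 4) = 4 in-shuffles.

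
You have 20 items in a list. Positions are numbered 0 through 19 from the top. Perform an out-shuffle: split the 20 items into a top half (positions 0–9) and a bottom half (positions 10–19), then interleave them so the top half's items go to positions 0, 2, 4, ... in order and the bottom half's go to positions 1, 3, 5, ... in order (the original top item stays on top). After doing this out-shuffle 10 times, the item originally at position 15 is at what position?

Track the item's position through each out-shuffle:
15 → 11 → 3 → 6 → 12 → 5 → 10 → 1 → 2 → 4 → 8

8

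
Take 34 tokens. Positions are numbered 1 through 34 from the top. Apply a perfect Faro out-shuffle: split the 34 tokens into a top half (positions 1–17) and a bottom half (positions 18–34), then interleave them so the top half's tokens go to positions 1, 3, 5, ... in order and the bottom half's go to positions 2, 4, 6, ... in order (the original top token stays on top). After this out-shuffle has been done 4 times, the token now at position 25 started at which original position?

Work backwards from position 25, undoing one out-shuffle at a time:
25 ← 13 ← 7 ← 4 ← 19
So the token now at position 25 started at position 19.

19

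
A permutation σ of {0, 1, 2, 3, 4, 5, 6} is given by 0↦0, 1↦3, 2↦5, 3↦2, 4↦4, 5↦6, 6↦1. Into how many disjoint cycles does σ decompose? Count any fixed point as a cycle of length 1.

3

Cycle decomposition: (0) (1 3 2 5 6) (4).
3 cycles.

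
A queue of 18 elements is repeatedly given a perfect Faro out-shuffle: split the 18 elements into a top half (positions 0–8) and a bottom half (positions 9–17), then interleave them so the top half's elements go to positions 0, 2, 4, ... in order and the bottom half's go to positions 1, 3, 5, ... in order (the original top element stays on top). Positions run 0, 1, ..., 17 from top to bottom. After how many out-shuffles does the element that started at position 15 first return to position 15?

8

Follow position 15 under repeated out-shuffles:
15 → 13 → 9 → 1 → 2 → 4 → 8 → 16 → 15
It first returns after 8 out-shuffles.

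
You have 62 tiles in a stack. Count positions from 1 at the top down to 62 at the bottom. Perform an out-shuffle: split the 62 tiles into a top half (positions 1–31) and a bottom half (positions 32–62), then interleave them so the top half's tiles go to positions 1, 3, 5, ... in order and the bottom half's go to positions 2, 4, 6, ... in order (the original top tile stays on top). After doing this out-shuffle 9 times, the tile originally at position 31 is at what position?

50

Track the tile's position through each out-shuffle:
31 → 61 → 60 → 58 → 54 → 46 → 30 → 59 → 56 → 50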